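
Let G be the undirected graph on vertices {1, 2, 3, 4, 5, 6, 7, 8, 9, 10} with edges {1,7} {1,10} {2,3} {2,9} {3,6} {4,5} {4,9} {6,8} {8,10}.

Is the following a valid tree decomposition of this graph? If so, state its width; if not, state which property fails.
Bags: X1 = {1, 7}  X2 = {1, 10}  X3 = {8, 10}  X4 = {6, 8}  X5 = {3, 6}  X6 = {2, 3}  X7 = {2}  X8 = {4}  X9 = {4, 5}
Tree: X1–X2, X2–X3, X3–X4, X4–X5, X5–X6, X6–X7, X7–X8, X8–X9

A tree decomposition must satisfy three properties: every vertex lies in some bag; for every edge, both endpoints lie together in some bag; and for every vertex, the bags containing it form a connected subtree. Here vertex 9 appears in no bag, so the decomposition is invalid.

No — vertex 9 appears in no bag.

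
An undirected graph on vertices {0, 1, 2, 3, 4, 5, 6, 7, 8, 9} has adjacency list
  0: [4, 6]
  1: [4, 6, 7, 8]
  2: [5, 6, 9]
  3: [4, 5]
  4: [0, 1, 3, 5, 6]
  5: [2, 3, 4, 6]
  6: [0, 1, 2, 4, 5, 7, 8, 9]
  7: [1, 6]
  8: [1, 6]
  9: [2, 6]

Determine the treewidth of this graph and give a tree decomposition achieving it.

Treewidth 2.
Bags: B1 = {1, 4, 6}  B2 = {0, 4, 6}  B3 = {4, 5, 6}  B4 = {2, 5, 6}  B5 = {1, 6, 7}  B6 = {3, 4, 5}  B7 = {1, 6, 8}  B8 = {2, 6, 9}
Tree: B1–B2, B2–B3, B3–B4, B1–B5, B3–B6, B5–B7, B4–B8

The largest bag has 3 vertices, giving width 2; this decomposition certifies tw(G) ≤ 2. Conversely, {3, 4, 5} is a clique of size 3, and the vertices of any clique must share a bag in every tree decomposition; so some bag has ≥ 3 vertices and tw(G) ≥ 2. The upper and lower bounds meet at 2, so that is the treewidth.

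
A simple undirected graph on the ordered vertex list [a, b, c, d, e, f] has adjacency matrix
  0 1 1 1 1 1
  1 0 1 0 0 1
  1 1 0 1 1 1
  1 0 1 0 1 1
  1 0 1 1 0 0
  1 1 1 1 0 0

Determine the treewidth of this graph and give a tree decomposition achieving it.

Treewidth 3.
One optimal decomposition is:
Bags: B1 = {a, c, d, f}  B2 = {a, b, c, f}  B3 = {a, c, d, e}
Tree: B1–B2, B1–B3

Every bag has size at most 4, so the width is 4 − 1 = 3 and tw(G) ≤ 3. Conversely, {a, c, d, e} is a clique of size 4, and the vertices of any clique must share a bag in every tree decomposition; so some bag has ≥ 4 vertices and tw(G) ≥ 3. Combining the bounds, tw(G) = 3.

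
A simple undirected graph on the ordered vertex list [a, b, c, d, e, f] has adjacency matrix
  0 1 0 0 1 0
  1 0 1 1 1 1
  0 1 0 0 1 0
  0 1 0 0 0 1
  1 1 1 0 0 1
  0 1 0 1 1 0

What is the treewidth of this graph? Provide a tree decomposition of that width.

The largest bag has 3 vertices, giving width 2; this decomposition certifies tw(G) ≤ 2. Conversely, {b, d, f} is a clique of size 3, and the vertices of any clique must share a bag in every tree decomposition; so some bag has ≥ 3 vertices and tw(G) ≥ 2. Therefore the treewidth is 2.

Treewidth 2.
Bags: B1 = {a, b, e}  B2 = {b, e, f}  B3 = {b, c, e}  B4 = {b, d, f}
Tree: B1–B2, B1–B3, B2–B4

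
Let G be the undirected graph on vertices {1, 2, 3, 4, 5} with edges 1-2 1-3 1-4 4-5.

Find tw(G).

A width-1 tree decomposition is:
Bags: B1 = {1, 2}  B2 = {1, 4}  B3 = {4, 5}  B4 = {1, 3}
Tree: B1–B2, B2–B3, B1–B4
Each bag holds 2 vertices, so the decomposition has width 1, which upper-bounds the treewidth. G has an edge, so its treewidth is at least 1. Hence tw(G) = 1 exactly.

1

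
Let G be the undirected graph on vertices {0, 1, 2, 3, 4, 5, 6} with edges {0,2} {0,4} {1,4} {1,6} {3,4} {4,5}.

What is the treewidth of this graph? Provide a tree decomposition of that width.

Treewidth 1.
One optimal decomposition is:
Bags: B1 = {4, 5}  B2 = {0, 4}  B3 = {1, 4}  B4 = {3, 4}  B5 = {1, 6}  B6 = {0, 2}
Tree: B1–B2, B2–B3, B2–B4, B3–B5, B2–B6

The largest bag has 2 vertices, giving width 1; this decomposition certifies tw(G) ≤ 1. G has an edge, so its treewidth is at least 1. Therefore the treewidth is 1.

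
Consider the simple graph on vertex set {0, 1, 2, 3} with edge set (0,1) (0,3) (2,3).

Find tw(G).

1

A width-1 tree decomposition is:
Bags: B1 = {2, 3}  B2 = {0, 3}  B3 = {0, 1}
Tree: B1–B2, B2–B3
Each bag holds 2 vertices, so the decomposition has width 1, which upper-bounds the treewidth. Any graph with an edge has treewidth ≥ 1, and G has the edge 2–3. Therefore the treewidth is 1.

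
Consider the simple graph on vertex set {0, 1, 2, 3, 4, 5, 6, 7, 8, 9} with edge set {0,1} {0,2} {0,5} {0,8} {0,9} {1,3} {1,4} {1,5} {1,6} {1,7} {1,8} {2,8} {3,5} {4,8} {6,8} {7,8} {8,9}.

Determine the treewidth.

A width-2 tree decomposition is:
Bags: B1 = {0, 1, 8}  B2 = {0, 1, 5}  B3 = {1, 4, 8}  B4 = {0, 2, 8}  B5 = {1, 7, 8}  B6 = {0, 8, 9}  B7 = {1, 6, 8}  B8 = {1, 3, 5}
Tree: B1–B2, B1–B3, B1–B4, B1–B5, B1–B6, B1–B7, B2–B8
Each bag holds 3 vertices, so the decomposition has width 2, which upper-bounds the treewidth. Conversely, {0, 1, 8} is a clique of size 3, and the vertices of any clique must share a bag in every tree decomposition; so some bag has ≥ 3 vertices and tw(G) ≥ 2. Therefore the treewidth is 2.

2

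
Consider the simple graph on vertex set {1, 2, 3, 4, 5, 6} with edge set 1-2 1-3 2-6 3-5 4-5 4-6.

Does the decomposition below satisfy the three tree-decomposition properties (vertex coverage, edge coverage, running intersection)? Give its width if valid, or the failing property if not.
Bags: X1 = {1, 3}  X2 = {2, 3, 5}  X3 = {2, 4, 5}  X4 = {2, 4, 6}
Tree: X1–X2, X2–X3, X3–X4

No — edge (2,1) lies in no bag.

A tree decomposition must satisfy three properties: every vertex lies in some bag; for every edge, both endpoints lie together in some bag; and for every vertex, the bags containing it form a connected subtree. Here edge (2,1) lies in no bag, so the decomposition is invalid.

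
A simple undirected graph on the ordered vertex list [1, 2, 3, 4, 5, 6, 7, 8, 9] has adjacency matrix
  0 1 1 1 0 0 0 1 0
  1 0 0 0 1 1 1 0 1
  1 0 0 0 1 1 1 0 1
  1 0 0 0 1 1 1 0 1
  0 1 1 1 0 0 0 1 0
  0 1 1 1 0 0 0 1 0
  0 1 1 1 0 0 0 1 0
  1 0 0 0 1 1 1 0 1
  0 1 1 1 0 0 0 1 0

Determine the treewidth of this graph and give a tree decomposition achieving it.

The largest bag has 5 vertices, giving width 4; this decomposition certifies tw(G) ≤ 4. For the lower bound: the 5 vertex sets {6,8}, {4,7}, {1,3}, {2}, {5} are disjoint, each induces a connected subgraph, and every pair is joined by at least one edge of G. Contracting each set to a single vertex therefore yields K_{5} as a minor, and since treewidth is minor-monotone, tw(G) ≥ tw(K_{5}) = 4. Combining the bounds, tw(G) = 4.

Treewidth 4.
Bags: B1 = {2, 3, 4, 6, 8}  B2 = {2, 3, 4, 7, 8}  B3 = {1, 2, 3, 4, 8}  B4 = {2, 3, 4, 5, 8}  B5 = {2, 3, 4, 8, 9}
Tree: B1–B2, B2–B3, B3–B4, B4–B5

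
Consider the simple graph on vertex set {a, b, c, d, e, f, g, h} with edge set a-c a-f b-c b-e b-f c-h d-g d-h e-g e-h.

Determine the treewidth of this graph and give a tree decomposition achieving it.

Treewidth 2.
One optimal decomposition is:
Bags: B1 = {a, c, f}  B2 = {b, c, f}  B3 = {b, c, h}  B4 = {b, e, h}  B5 = {d, e, h}  B6 = {d, e, g}
Tree: B1–B2, B2–B3, B3–B4, B4–B5, B5–B6

The largest bag has 3 vertices, giving width 2; this decomposition certifies tw(G) ≤ 2. For the lower bound, G contains the cycle a–f–b–c–a, so G is not a forest; only forests have treewidth ≤ 1, hence tw(G) ≥ 2. Hence tw(G) = 2 exactly.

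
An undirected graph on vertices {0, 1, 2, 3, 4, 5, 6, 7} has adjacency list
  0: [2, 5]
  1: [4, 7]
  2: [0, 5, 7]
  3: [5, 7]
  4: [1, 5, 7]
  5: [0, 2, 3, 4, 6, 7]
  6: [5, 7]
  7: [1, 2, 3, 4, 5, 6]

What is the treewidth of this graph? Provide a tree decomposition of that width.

Each bag holds 3 vertices, so the decomposition has width 2, which upper-bounds the treewidth. On the other hand G contains the 3-clique {1, 4, 7}. A clique must lie in a single bag of any decomposition, so no decomposition can have width below 2. Combining the bounds, tw(G) = 2.

Treewidth 2.
Bags: B1 = {2, 5, 7}  B2 = {5, 6, 7}  B3 = {4, 5, 7}  B4 = {1, 4, 7}  B5 = {3, 5, 7}  B6 = {0, 2, 5}
Tree: B1–B2, B2–B3, B3–B4, B2–B5, B1–B6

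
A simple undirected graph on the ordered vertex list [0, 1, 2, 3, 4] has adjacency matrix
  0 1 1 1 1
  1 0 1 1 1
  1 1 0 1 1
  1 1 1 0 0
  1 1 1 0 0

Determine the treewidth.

3

A width-3 tree decomposition is:
Bags: B1 = {0, 1, 2, 3}  B2 = {0, 1, 2, 4}
Tree: B1–B2
Each bag holds 4 vertices, so the decomposition has width 3, which upper-bounds the treewidth. On the other hand G contains the 4-clique {0, 1, 2, 3}. A clique must lie in a single bag of any decomposition, so no decomposition can have width below 3. Therefore the treewidth is 3.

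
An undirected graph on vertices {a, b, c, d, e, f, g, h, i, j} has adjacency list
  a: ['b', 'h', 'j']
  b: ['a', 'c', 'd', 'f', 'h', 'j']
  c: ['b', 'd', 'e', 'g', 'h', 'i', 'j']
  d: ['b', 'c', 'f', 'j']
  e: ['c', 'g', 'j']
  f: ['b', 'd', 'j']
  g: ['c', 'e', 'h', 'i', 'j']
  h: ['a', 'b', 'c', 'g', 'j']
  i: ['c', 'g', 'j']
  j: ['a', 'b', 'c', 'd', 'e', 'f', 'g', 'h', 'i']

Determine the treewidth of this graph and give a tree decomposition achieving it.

Treewidth 3.
One such decomposition:
Bags: B1 = {b, c, h, j}  B2 = {b, c, d, j}  B3 = {b, d, f, j}  B4 = {a, b, h, j}  B5 = {c, g, h, j}  B6 = {c, g, i, j}  B7 = {c, e, g, j}
Tree: B1–B2, B2–B3, B1–B4, B1–B5, B5–B6, B5–B7

The largest bag has 4 vertices, giving width 3; this decomposition certifies tw(G) ≤ 3. Conversely, {a, b, h, j} is a clique of size 4, and the vertices of any clique must share a bag in every tree decomposition; so some bag has ≥ 4 vertices and tw(G) ≥ 3. The upper and lower bounds meet at 3, so that is the treewidth.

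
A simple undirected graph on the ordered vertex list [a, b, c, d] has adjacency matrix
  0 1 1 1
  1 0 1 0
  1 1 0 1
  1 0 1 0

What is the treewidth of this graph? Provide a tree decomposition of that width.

Each bag holds 3 vertices, so the decomposition has width 2, which upper-bounds the treewidth. On the other hand G contains the 3-clique {a, c, d}. A clique must lie in a single bag of any decomposition, so no decomposition can have width below 2. Hence tw(G) = 2 exactly.

Treewidth 2.
One optimal decomposition is:
Bags: B1 = {a, c, d}  B2 = {a, b, c}
Tree: B1–B2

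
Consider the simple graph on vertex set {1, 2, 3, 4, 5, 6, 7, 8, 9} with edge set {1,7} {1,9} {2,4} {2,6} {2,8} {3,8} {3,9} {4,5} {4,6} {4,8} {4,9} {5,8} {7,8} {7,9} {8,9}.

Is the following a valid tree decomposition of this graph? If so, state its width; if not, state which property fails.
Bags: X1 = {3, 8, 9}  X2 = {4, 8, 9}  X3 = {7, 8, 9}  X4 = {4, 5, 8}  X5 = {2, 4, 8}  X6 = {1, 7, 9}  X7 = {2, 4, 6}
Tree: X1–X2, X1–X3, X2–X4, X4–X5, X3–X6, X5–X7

Yes; width 2.

Every vertex of G appears in some bag (union = {1, 2, 3, 4, 5, 6, 7, 8, 9}); every edge is covered by a bag; and for each vertex v the set of bags containing v is connected in the bag tree. The decomposition is therefore valid. The largest bag has 3 vertices, so the width is 2.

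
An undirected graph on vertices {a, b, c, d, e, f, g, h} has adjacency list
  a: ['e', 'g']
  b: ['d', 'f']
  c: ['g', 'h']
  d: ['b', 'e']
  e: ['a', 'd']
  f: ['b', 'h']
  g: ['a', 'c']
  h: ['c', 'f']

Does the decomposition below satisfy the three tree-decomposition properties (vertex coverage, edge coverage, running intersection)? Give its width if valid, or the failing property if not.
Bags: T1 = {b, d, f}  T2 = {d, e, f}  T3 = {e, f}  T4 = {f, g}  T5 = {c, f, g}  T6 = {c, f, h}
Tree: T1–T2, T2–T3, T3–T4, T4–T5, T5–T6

No — vertex a appears in no bag.

A tree decomposition must satisfy three properties: every vertex lies in some bag; for every edge, both endpoints lie together in some bag; and for every vertex, the bags containing it form a connected subtree. Here vertex a appears in no bag, so the decomposition is invalid.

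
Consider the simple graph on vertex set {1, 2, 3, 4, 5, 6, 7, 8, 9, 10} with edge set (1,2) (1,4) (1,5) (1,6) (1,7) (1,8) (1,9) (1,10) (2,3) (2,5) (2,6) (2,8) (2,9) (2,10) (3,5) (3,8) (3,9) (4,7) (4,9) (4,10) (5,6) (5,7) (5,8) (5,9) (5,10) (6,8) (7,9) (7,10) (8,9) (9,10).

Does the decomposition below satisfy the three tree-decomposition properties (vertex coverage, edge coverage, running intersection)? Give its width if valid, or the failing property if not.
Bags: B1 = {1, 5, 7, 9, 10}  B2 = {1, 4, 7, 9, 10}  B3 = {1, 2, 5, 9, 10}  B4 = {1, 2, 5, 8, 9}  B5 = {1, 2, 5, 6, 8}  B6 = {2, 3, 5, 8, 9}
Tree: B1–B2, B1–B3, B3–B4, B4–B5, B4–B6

Vertex coverage: the bags together contain {1, 2, 3, 4, 5, 6, 7, 8, 9, 10}, the full vertex set. Edge coverage: each edge of G has both endpoints in at least one bag. Running intersection: for every vertex, the bags containing it form a connected subtree. All three properties hold, so this is a valid tree decomposition of width max|bag| − 1 = 4, and hence tw(G) ≤ 4.

Yes; width 4.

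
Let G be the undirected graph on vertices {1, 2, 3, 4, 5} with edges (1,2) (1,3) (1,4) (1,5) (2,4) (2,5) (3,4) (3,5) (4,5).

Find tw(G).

3

A width-3 tree decomposition is:
Bags: B1 = {1, 2, 4, 5}  B2 = {1, 3, 4, 5}
Tree: B1–B2
Every bag has size at most 4, so the width is 4 − 1 = 3 and tw(G) ≤ 3. For the lower bound, the 4 vertices {1, 2, 4, 5} are pairwise adjacent, and any tree decomposition puts a clique entirely inside one bag — forcing width ≥ 3. The upper and lower bounds meet at 3, so that is the treewidth.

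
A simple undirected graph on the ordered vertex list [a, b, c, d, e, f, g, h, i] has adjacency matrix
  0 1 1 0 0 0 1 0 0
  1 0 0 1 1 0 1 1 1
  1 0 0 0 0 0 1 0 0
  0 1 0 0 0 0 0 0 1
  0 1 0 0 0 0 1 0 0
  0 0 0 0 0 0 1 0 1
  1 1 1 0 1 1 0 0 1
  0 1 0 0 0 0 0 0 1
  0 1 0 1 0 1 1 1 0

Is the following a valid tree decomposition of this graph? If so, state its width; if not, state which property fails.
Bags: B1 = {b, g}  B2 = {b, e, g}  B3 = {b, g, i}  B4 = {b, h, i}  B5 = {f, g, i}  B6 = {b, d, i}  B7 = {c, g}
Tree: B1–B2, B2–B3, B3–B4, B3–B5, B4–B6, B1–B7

A tree decomposition must satisfy three properties: every vertex lies in some bag; for every edge, both endpoints lie together in some bag; and for every vertex, the bags containing it form a connected subtree. Here vertex a appears in no bag, so the decomposition is invalid.

No — vertex a appears in no bag.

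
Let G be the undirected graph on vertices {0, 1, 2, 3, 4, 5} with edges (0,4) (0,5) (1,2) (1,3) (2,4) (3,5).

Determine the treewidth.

A width-2 tree decomposition is:
Bags: B1 = {1, 2, 4}  B2 = {1, 3, 4}  B3 = {3, 4, 5}  B4 = {0, 4, 5}
Tree: B1–B2, B2–B3, B3–B4
The largest bag has 3 vertices, giving width 2; this decomposition certifies tw(G) ≤ 2. Since 4–2–1–3–5–0–4 is a cycle in G, G is not acyclic. Forests are exactly the graphs of treewidth ≤ 1, so tw(G) ≥ 2. Hence tw(G) = 2 exactly.

2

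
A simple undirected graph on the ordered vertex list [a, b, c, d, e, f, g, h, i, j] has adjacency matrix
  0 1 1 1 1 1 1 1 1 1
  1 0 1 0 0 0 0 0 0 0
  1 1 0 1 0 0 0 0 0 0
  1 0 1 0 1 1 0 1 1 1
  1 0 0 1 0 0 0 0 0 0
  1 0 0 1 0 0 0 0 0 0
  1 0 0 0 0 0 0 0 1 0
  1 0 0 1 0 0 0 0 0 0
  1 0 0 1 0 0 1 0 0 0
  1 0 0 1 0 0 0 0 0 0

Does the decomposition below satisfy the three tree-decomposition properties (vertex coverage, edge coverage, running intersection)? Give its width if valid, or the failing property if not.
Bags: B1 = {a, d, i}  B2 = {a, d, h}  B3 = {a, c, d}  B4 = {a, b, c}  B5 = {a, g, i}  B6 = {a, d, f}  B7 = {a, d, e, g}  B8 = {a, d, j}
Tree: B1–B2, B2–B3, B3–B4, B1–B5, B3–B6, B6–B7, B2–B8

A tree decomposition must satisfy three properties: every vertex lies in some bag; for every edge, both endpoints lie together in some bag; and for every vertex, the bags containing it form a connected subtree. Here bags containing vertex g are not connected in the tree, so the decomposition is invalid.

No — bags containing vertex g are not connected in the tree.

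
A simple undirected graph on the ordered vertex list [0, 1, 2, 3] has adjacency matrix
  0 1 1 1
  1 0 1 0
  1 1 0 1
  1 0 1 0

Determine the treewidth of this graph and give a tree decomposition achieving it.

The largest bag has 3 vertices, giving width 2; this decomposition certifies tw(G) ≤ 2. For the lower bound, the 3 vertices {0, 1, 2} are pairwise adjacent, and any tree decomposition puts a clique entirely inside one bag — forcing width ≥ 2. The upper and lower bounds meet at 2, so that is the treewidth.

Treewidth 2.
Bags: B1 = {0, 2, 3}  B2 = {0, 1, 2}
Tree: B1–B2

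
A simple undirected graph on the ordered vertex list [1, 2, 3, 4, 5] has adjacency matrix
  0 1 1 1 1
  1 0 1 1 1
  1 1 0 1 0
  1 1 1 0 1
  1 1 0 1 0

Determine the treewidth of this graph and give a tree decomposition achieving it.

Every bag has size at most 4, so the width is 4 − 1 = 3 and tw(G) ≤ 3. For the lower bound, the 4 vertices {1, 2, 3, 4} are pairwise adjacent, and any tree decomposition puts a clique entirely inside one bag — forcing width ≥ 3. Therefore the treewidth is 3.

Treewidth 3.
One such decomposition:
Bags: B1 = {1, 2, 3, 4}  B2 = {1, 2, 4, 5}
Tree: B1–B2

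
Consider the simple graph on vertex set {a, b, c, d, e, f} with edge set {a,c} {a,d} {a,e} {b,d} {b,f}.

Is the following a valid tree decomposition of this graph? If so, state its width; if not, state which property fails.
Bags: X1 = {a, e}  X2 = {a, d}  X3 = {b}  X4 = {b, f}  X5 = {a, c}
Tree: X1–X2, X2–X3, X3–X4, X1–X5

A tree decomposition must satisfy three properties: every vertex lies in some bag; for every edge, both endpoints lie together in some bag; and for every vertex, the bags containing it form a connected subtree. Here edge (d,b) lies in no bag, so the decomposition is invalid.

No — edge (d,b) lies in no bag.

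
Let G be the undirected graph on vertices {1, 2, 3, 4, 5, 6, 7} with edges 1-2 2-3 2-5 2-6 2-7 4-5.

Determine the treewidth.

A width-1 tree decomposition is:
Bags: B1 = {2, 7}  B2 = {2, 6}  B3 = {1, 2}  B4 = {2, 5}  B5 = {4, 5}  B6 = {2, 3}
Tree: B1–B2, B1–B3, B1–B4, B4–B5, B2–B6
The largest bag has 2 vertices, giving width 1; this decomposition certifies tw(G) ≤ 1. Since G has at least one edge (e.g. 2–7), it is not an edgeless graph, so tw(G) ≥ 1. The upper and lower bounds meet at 1, so that is the treewidth.

1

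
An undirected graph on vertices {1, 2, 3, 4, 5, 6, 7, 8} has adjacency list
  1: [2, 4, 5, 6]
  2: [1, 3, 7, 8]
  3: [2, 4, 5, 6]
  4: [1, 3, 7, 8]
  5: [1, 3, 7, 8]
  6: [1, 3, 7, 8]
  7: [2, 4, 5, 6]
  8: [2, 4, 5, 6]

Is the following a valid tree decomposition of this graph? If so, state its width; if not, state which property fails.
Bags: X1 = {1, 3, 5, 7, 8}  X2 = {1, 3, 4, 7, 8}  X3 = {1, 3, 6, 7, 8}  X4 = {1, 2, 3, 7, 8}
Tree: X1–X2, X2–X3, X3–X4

Checking the three conditions: (i) the bags cover all of {1, 2, 3, 4, 5, 6, 7, 8}; (ii) for each edge, some bag contains both endpoints; (iii) the bags containing any fixed vertex form a subtree. All hold, so the decomposition is valid with width 5 − 1 = 4.

Yes; width 4.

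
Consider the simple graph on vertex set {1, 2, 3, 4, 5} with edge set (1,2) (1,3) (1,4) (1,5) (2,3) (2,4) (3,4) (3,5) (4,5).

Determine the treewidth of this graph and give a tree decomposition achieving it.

The largest bag has 4 vertices, giving width 3; this decomposition certifies tw(G) ≤ 3. For the lower bound, the 4 vertices {1, 2, 3, 4} are pairwise adjacent, and any tree decomposition puts a clique entirely inside one bag — forcing width ≥ 3. The upper and lower bounds meet at 3, so that is the treewidth.

Treewidth 3.
Bags: B1 = {1, 2, 3, 4}  B2 = {1, 3, 4, 5}
Tree: B1–B2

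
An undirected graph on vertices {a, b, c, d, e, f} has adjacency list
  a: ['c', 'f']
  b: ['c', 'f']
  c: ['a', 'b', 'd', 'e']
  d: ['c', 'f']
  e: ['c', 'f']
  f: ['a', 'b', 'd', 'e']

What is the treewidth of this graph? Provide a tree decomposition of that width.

The largest bag has 3 vertices, giving width 2; this decomposition certifies tw(G) ≤ 2. Since d–f–e–c–d is a cycle in G, G is not acyclic. Forests are exactly the graphs of treewidth ≤ 1, so tw(G) ≥ 2. Combining the bounds, tw(G) = 2.

Treewidth 2.
Bags: B1 = {c, d, f}  B2 = {c, e, f}  B3 = {b, c, f}  B4 = {a, c, f}
Tree: B1–B2, B2–B3, B3–B4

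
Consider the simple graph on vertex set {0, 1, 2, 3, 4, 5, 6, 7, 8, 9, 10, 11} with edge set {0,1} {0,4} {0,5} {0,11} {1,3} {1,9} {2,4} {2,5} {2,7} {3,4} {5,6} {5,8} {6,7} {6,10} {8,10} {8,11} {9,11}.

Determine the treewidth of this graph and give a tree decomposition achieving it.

Treewidth 3.
One optimal decomposition is:
Bags: B1 = {1, 3, 4, 9}  B2 = {0, 1, 4, 9}  B3 = {0, 4, 9, 11}  B4 = {0, 2, 4, 11}  B5 = {0, 2, 5, 11}  B6 = {2, 5, 8, 11}  B7 = {2, 5, 7, 8}  B8 = {5, 6, 7, 8}  B9 = {6, 7, 8, 10}
Tree: B1–B2, B2–B3, B3–B4, B4–B5, B5–B6, B6–B7, B7–B8, B8–B9

Each bag holds 4 vertices, so the decomposition has width 3, which upper-bounds the treewidth. For the lower bound: the 4 vertex sets {1,3,9}, {4}, {0}, {2,5,8,11} are disjoint, each induces a connected subgraph, and every pair is joined by at least one edge of G. Contracting each set to a single vertex therefore yields K_{4} as a minor, and since treewidth is minor-monotone, tw(G) ≥ tw(K_{4}) = 3. Combining the bounds, tw(G) = 3.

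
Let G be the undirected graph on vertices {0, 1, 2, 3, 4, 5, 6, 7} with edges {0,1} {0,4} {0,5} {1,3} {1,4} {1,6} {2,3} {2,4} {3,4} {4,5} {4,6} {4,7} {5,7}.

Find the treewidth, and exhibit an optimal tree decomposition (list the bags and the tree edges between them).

Every bag has size at most 3, so the width is 3 − 1 = 2 and tw(G) ≤ 2. Conversely, {0, 1, 4} is a clique of size 3, and the vertices of any clique must share a bag in every tree decomposition; so some bag has ≥ 3 vertices and tw(G) ≥ 2. Hence tw(G) = 2 exactly.

Treewidth 2.
One optimal decomposition is:
Bags: B1 = {0, 1, 4}  B2 = {1, 4, 6}  B3 = {1, 3, 4}  B4 = {0, 4, 5}  B5 = {2, 3, 4}  B6 = {4, 5, 7}
Tree: B1–B2, B1–B3, B1–B4, B3–B5, B4–B6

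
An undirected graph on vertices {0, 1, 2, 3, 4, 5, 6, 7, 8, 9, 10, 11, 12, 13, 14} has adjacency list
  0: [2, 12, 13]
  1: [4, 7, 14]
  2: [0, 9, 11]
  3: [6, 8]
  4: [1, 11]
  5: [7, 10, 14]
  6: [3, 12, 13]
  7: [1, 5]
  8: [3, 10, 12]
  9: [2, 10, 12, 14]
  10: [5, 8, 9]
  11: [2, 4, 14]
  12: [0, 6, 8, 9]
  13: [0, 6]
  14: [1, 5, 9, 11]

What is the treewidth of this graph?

3

A width-3 tree decomposition is:
Bags: B1 = {0, 3, 6, 13}  B2 = {0, 3, 6, 12}  B3 = {0, 3, 8, 12}  B4 = {0, 2, 8, 12}  B5 = {2, 8, 9, 12}  B6 = {2, 8, 9, 10}  B7 = {2, 9, 10, 11}  B8 = {9, 10, 11, 14}  B9 = {5, 10, 11, 14}  B10 = {4, 5, 11, 14}  B11 = {1, 4, 5, 14}  B12 = {1, 4, 5, 7}
Tree: B1–B2, B2–B3, B3–B4, B4–B5, B5–B6, B6–B7, B7–B8, B8–B9, B9–B10, B10–B11, B11–B12
Each bag holds 4 vertices, so the decomposition has width 3, which upper-bounds the treewidth. For the lower bound: the 4 vertex sets {3,6,13}, {0}, {12}, {2,8,9,10} are disjoint, each induces a connected subgraph, and every pair is joined by at least one edge of G. Contracting each set to a single vertex therefore yields K_{4} as a minor, and since treewidth is minor-monotone, tw(G) ≥ tw(K_{4}) = 3. Therefore the treewidth is 3.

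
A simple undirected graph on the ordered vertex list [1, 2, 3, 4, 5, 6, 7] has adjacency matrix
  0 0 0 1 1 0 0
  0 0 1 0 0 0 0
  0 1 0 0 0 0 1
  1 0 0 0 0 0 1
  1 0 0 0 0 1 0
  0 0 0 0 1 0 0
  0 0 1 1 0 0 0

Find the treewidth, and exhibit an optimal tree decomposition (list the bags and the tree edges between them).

Each bag holds 2 vertices, so the decomposition has width 1, which upper-bounds the treewidth. Any graph with an edge has treewidth ≥ 1, and G has the edge 2–3. The upper and lower bounds meet at 1, so that is the treewidth.

Treewidth 1.
Bags: B1 = {2, 3}  B2 = {3, 7}  B3 = {4, 7}  B4 = {1, 4}  B5 = {1, 5}  B6 = {5, 6}
Tree: B1–B2, B2–B3, B3–B4, B4–B5, B5–B6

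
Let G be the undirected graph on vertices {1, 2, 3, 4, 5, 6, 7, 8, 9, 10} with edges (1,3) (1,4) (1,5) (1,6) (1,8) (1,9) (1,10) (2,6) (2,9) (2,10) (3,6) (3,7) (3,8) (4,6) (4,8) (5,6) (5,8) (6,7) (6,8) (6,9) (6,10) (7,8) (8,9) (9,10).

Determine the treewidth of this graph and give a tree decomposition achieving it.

Each bag holds 4 vertices, so the decomposition has width 3, which upper-bounds the treewidth. On the other hand G contains the 4-clique {1, 6, 8, 9}. A clique must lie in a single bag of any decomposition, so no decomposition can have width below 3. Combining the bounds, tw(G) = 3.

Treewidth 3.
One optimal decomposition is:
Bags: B1 = {1, 6, 8, 9}  B2 = {1, 3, 6, 8}  B3 = {3, 6, 7, 8}  B4 = {1, 6, 9, 10}  B5 = {1, 5, 6, 8}  B6 = {2, 6, 9, 10}  B7 = {1, 4, 6, 8}
Tree: B1–B2, B2–B3, B1–B4, B2–B5, B4–B6, B1–B7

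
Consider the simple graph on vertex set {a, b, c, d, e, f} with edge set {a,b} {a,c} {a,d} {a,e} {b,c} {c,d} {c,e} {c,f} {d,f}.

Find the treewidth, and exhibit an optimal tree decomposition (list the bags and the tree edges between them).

The largest bag has 3 vertices, giving width 2; this decomposition certifies tw(G) ≤ 2. Conversely, {a, c, d} is a clique of size 3, and the vertices of any clique must share a bag in every tree decomposition; so some bag has ≥ 3 vertices and tw(G) ≥ 2. Hence tw(G) = 2 exactly.

Treewidth 2.
Bags: B1 = {a, c, d}  B2 = {a, c, e}  B3 = {c, d, f}  B4 = {a, b, c}
Tree: B1–B2, B1–B3, B1–B4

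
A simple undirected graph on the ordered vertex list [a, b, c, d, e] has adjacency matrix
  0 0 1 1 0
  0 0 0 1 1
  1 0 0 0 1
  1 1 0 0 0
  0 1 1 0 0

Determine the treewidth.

2

A width-2 tree decomposition is:
Bags: B1 = {a, b, d}  B2 = {a, b, c}  B3 = {b, c, e}
Tree: B1–B2, B2–B3
The largest bag has 3 vertices, giving width 2; this decomposition certifies tw(G) ≤ 2. For the lower bound, G contains the cycle b–d–a–c–e–b, so G is not a forest; only forests have treewidth ≤ 1, hence tw(G) ≥ 2. Hence tw(G) = 2 exactly.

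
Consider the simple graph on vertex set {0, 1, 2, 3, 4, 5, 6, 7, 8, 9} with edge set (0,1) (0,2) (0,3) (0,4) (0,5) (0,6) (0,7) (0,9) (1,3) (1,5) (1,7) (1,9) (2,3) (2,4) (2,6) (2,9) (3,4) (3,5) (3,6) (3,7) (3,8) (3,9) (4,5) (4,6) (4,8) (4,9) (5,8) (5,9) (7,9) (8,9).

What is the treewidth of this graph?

A width-4 tree decomposition is:
Bags: B1 = {0, 3, 4, 5, 9}  B2 = {0, 2, 3, 4, 9}  B3 = {0, 1, 3, 5, 9}  B4 = {0, 1, 3, 7, 9}  B5 = {0, 2, 3, 4, 6}  B6 = {3, 4, 5, 8, 9}
Tree: B1–B2, B1–B3, B3–B4, B2–B5, B1–B6
The largest bag has 5 vertices, giving width 4; this decomposition certifies tw(G) ≤ 4. Conversely, {0, 1, 3, 5, 9} is a clique of size 5, and the vertices of any clique must share a bag in every tree decomposition; so some bag has ≥ 5 vertices and tw(G) ≥ 4. The upper and lower bounds meet at 4, so that is the treewidth.

4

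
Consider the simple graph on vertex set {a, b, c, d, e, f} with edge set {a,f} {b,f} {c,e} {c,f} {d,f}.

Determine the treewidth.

1

A width-1 tree decomposition is:
Bags: B1 = {c, f}  B2 = {a, f}  B3 = {b, f}  B4 = {d, f}  B5 = {c, e}
Tree: B1–B2, B2–B3, B3–B4, B1–B5
Each bag holds 2 vertices, so the decomposition has width 1, which upper-bounds the treewidth. Since G has at least one edge (e.g. f–c), it is not an edgeless graph, so tw(G) ≥ 1. Combining the bounds, tw(G) = 1.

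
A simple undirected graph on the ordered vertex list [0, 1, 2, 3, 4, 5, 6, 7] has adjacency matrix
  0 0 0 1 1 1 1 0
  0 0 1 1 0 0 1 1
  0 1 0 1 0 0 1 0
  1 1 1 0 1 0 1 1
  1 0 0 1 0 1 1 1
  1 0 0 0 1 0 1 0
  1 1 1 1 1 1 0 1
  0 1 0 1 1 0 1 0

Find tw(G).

A width-3 tree decomposition is:
Bags: B1 = {1, 3, 6, 7}  B2 = {3, 4, 6, 7}  B3 = {0, 3, 4, 6}  B4 = {0, 4, 5, 6}  B5 = {1, 2, 3, 6}
Tree: B1–B2, B2–B3, B3–B4, B1–B5
Each bag holds 4 vertices, so the decomposition has width 3, which upper-bounds the treewidth. On the other hand G contains the 4-clique {0, 3, 4, 6}. A clique must lie in a single bag of any decomposition, so no decomposition can have width below 3. The upper and lower bounds meet at 3, so that is the treewidth.

3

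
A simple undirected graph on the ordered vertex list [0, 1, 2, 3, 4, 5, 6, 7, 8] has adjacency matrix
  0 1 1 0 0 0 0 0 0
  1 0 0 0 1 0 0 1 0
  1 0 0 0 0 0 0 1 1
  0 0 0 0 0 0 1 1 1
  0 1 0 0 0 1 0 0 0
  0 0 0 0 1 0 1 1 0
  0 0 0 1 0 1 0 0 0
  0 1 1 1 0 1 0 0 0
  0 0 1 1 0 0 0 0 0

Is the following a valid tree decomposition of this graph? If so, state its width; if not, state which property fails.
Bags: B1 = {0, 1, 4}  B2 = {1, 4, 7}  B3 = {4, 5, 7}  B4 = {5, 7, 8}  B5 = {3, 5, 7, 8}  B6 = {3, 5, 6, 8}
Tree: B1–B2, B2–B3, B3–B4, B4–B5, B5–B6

A tree decomposition must satisfy three properties: every vertex lies in some bag; for every edge, both endpoints lie together in some bag; and for every vertex, the bags containing it form a connected subtree. Here vertex 2 appears in no bag, so the decomposition is invalid.

No — vertex 2 appears in no bag.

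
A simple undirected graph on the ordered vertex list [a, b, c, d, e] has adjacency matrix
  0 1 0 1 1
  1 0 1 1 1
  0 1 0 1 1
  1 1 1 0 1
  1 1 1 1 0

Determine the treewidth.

A width-3 tree decomposition is:
Bags: B1 = {b, c, d, e}  B2 = {a, b, d, e}
Tree: B1–B2
The largest bag has 4 vertices, giving width 3; this decomposition certifies tw(G) ≤ 3. Conversely, {b, c, d, e} is a clique of size 4, and the vertices of any clique must share a bag in every tree decomposition; so some bag has ≥ 4 vertices and tw(G) ≥ 3. The upper and lower bounds meet at 3, so that is the treewidth.

3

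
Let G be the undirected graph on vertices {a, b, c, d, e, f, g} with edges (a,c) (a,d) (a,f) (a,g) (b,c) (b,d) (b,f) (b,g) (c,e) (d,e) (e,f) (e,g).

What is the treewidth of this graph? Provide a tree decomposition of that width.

Every bag has size at most 4, so the width is 4 − 1 = 3 and tw(G) ≤ 3. For the lower bound: the 4 vertex sets {b,g}, {c,e}, {a}, {f} are disjoint, each induces a connected subgraph, and every pair is joined by at least one edge of G. Contracting each set to a single vertex therefore yields K_{4} as a minor, and since treewidth is minor-monotone, tw(G) ≥ tw(K_{4}) = 3. Combining the bounds, tw(G) = 3.

Treewidth 3.
One optimal decomposition is:
Bags: B1 = {a, b, e, g}  B2 = {a, b, c, e}  B3 = {a, b, e, f}  B4 = {a, b, d, e}
Tree: B1–B2, B2–B3, B3–B4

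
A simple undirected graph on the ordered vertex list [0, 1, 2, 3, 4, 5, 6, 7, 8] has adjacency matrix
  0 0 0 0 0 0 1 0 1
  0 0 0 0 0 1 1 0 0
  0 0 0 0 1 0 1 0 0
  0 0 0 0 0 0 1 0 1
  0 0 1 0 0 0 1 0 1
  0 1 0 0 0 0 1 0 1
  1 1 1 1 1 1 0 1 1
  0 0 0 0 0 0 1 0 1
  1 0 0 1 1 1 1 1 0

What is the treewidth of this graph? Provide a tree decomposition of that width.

The largest bag has 3 vertices, giving width 2; this decomposition certifies tw(G) ≤ 2. Conversely, {0, 6, 8} is a clique of size 3, and the vertices of any clique must share a bag in every tree decomposition; so some bag has ≥ 3 vertices and tw(G) ≥ 2. Therefore the treewidth is 2.

Treewidth 2.
One optimal decomposition is:
Bags: B1 = {4, 6, 8}  B2 = {3, 6, 8}  B3 = {6, 7, 8}  B4 = {0, 6, 8}  B5 = {2, 4, 6}  B6 = {5, 6, 8}  B7 = {1, 5, 6}
Tree: B1–B2, B1–B3, B3–B4, B1–B5, B4–B6, B6–B7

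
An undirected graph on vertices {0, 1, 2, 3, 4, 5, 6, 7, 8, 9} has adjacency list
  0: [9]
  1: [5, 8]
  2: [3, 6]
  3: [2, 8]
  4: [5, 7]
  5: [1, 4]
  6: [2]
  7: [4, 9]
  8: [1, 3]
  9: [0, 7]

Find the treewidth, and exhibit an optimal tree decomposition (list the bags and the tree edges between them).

The largest bag has 2 vertices, giving width 1; this decomposition certifies tw(G) ≤ 1. Since G has at least one edge (e.g. 0–9), it is not an edgeless graph, so tw(G) ≥ 1. Therefore the treewidth is 1.

Treewidth 1.
Bags: B1 = {0, 9}  B2 = {7, 9}  B3 = {4, 7}  B4 = {4, 5}  B5 = {1, 5}  B6 = {1, 8}  B7 = {3, 8}  B8 = {2, 3}  B9 = {2, 6}
Tree: B1–B2, B2–B3, B3–B4, B4–B5, B5–B6, B6–B7, B7–B8, B8–B9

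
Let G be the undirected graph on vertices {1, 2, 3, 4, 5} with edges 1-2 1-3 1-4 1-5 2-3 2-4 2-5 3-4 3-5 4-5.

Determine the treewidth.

4

A width-4 tree decomposition is:
Bags: B1 = {1, 2, 3, 4, 5}
Tree: (single bag)
With just one bag of size 5, the width is 5 − 1 = 4, so tw(G) ≤ 4. Conversely, {1, 2, 3, 4, 5} is a clique of size 5, and the vertices of any clique must share a bag in every tree decomposition; so some bag has ≥ 5 vertices and tw(G) ≥ 4. The upper and lower bounds meet at 4, so that is the treewidth.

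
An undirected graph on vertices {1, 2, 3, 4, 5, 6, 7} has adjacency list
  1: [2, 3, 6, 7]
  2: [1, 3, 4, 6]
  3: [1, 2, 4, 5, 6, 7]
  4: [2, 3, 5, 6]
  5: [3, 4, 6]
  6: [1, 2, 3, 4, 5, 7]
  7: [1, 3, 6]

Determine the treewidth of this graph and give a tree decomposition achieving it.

Each bag holds 4 vertices, so the decomposition has width 3, which upper-bounds the treewidth. Conversely, {1, 2, 3, 6} is a clique of size 4, and the vertices of any clique must share a bag in every tree decomposition; so some bag has ≥ 4 vertices and tw(G) ≥ 3. The upper and lower bounds meet at 3, so that is the treewidth.

Treewidth 3.
One such decomposition:
Bags: B1 = {1, 3, 6, 7}  B2 = {1, 2, 3, 6}  B3 = {2, 3, 4, 6}  B4 = {3, 4, 5, 6}
Tree: B1–B2, B2–B3, B3–B4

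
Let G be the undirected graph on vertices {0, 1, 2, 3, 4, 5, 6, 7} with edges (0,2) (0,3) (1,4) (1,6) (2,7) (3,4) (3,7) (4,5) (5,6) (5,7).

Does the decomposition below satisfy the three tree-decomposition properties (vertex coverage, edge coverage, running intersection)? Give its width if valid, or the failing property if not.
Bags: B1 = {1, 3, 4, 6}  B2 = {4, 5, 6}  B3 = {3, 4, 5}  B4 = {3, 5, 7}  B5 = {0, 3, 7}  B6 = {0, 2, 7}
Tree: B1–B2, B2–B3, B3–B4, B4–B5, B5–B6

No — bags containing vertex 3 are not connected in the tree.

A tree decomposition must satisfy three properties: every vertex lies in some bag; for every edge, both endpoints lie together in some bag; and for every vertex, the bags containing it form a connected subtree. Here bags containing vertex 3 are not connected in the tree, so the decomposition is invalid.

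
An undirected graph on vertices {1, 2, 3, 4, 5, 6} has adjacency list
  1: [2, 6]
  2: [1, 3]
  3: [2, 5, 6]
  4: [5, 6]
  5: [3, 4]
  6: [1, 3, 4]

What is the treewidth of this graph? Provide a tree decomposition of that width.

Treewidth 2.
Bags: B1 = {1, 2, 6}  B2 = {2, 3, 6}  B3 = {3, 4, 6}  B4 = {3, 4, 5}
Tree: B1–B2, B2–B3, B3–B4

The largest bag has 3 vertices, giving width 2; this decomposition certifies tw(G) ≤ 2. The edges 1–2–3–6–1 form a cycle, so G is not a tree and its treewidth is at least 2. Hence tw(G) = 2 exactly.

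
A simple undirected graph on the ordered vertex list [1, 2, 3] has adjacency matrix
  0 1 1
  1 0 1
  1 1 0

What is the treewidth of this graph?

A width-2 tree decomposition is:
Bags: B1 = {1, 2, 3}
Tree: (single bag)
With just one bag of size 3, the width is 3 − 1 = 2, so tw(G) ≤ 2. Conversely, {1, 2, 3} is a clique of size 3, and the vertices of any clique must share a bag in every tree decomposition; so some bag has ≥ 3 vertices and tw(G) ≥ 2. The upper and lower bounds meet at 2, so that is the treewidth.

2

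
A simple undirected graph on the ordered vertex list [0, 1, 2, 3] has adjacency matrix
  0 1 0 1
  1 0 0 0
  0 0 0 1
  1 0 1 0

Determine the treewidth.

A width-1 tree decomposition is:
Bags: B1 = {2, 3}  B2 = {0, 3}  B3 = {0, 1}
Tree: B1–B2, B2–B3
Every bag has size at most 2, so the width is 2 − 1 = 1 and tw(G) ≤ 1. G has an edge, so its treewidth is at least 1. Combining the bounds, tw(G) = 1.

1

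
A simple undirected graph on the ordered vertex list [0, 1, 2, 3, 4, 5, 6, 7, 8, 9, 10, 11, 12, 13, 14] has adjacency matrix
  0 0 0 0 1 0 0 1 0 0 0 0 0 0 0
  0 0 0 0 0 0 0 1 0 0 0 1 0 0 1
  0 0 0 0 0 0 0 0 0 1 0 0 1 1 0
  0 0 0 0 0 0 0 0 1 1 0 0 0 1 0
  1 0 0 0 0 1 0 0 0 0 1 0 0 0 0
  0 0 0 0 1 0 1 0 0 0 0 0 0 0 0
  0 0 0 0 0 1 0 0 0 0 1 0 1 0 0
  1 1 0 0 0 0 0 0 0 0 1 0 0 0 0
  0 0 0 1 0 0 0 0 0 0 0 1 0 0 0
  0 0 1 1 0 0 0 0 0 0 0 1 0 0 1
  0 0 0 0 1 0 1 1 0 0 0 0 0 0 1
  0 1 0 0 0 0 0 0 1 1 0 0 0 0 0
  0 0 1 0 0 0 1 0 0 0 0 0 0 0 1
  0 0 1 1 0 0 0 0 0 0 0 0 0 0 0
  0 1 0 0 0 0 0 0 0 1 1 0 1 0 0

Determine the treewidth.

3

A width-3 tree decomposition is:
Bags: B1 = {0, 4, 5, 7}  B2 = {4, 5, 7, 10}  B3 = {5, 6, 7, 10}  B4 = {1, 6, 7, 10}  B5 = {1, 6, 10, 14}  B6 = {1, 6, 12, 14}  B7 = {1, 11, 12, 14}  B8 = {9, 11, 12, 14}  B9 = {2, 9, 11, 12}  B10 = {2, 8, 9, 11}  B11 = {2, 3, 8, 9}  B12 = {2, 3, 8, 13}
Tree: B1–B2, B2–B3, B3–B4, B4–B5, B5–B6, B6–B7, B7–B8, B8–B9, B9–B10, B10–B11, B11–B12
Every bag has size at most 4, so the width is 4 − 1 = 3 and tw(G) ≤ 3. For the lower bound: the 4 vertex sets {0,4,5}, {7}, {10}, {1,6,12,14} are disjoint, each induces a connected subgraph, and every pair is joined by at least one edge of G. Contracting each set to a single vertex therefore yields K_{4} as a minor, and since treewidth is minor-monotone, tw(G) ≥ tw(K_{4}) = 3. The upper and lower bounds meet at 3, so that is the treewidth.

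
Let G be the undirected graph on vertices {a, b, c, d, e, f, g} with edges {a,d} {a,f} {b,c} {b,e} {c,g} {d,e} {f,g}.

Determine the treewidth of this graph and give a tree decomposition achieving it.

The largest bag has 3 vertices, giving width 2; this decomposition certifies tw(G) ≤ 2. For the lower bound, G contains the cycle d–a–f–g–c–b–e–d, so G is not a forest; only forests have treewidth ≤ 1, hence tw(G) ≥ 2. Hence tw(G) = 2 exactly.

Treewidth 2.
Bags: B1 = {a, d, f}  B2 = {d, f, g}  B3 = {c, d, g}  B4 = {b, c, d}  B5 = {b, d, e}
Tree: B1–B2, B2–B3, B3–B4, B4–B5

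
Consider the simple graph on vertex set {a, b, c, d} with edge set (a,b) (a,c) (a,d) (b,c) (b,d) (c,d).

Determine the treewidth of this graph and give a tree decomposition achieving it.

Treewidth 3.
Bags: B1 = {a, b, c, d}
Tree: (single bag)

With just one bag of size 4, the width is 4 − 1 = 3, so tw(G) ≤ 3. Conversely, {a, b, c, d} is a clique of size 4, and the vertices of any clique must share a bag in every tree decomposition; so some bag has ≥ 4 vertices and tw(G) ≥ 3. Therefore the treewidth is 3.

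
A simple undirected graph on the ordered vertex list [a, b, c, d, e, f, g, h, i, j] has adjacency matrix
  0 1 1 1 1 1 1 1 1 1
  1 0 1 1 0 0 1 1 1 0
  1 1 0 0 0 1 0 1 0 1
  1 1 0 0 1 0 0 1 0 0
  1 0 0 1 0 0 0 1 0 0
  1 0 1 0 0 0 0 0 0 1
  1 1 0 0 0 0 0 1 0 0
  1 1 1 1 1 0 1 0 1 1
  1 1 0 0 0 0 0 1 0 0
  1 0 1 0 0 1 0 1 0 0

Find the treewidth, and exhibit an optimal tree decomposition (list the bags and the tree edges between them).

Treewidth 3.
One optimal decomposition is:
Bags: B1 = {a, d, e, h}  B2 = {a, b, d, h}  B3 = {a, b, c, h}  B4 = {a, c, h, j}  B5 = {a, b, g, h}  B6 = {a, b, h, i}  B7 = {a, c, f, j}
Tree: B1–B2, B2–B3, B3–B4, B3–B5, B2–B6, B4–B7

Each bag holds 4 vertices, so the decomposition has width 3, which upper-bounds the treewidth. On the other hand G contains the 4-clique {a, c, h, j}. A clique must lie in a single bag of any decomposition, so no decomposition can have width below 3. Hence tw(G) = 3 exactly.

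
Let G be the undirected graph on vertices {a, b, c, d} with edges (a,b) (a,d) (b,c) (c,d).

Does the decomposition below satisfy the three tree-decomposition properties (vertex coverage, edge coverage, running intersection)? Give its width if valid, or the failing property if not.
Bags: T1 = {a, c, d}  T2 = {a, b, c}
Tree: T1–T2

Yes; width 2.

Vertex coverage: the bags together contain {a, b, c, d}, the full vertex set. Edge coverage: each edge of G has both endpoints in at least one bag. Running intersection: for every vertex, the bags containing it form a connected subtree. All three properties hold, so this is a valid tree decomposition of width max|bag| − 1 = 2, and hence tw(G) ≤ 2.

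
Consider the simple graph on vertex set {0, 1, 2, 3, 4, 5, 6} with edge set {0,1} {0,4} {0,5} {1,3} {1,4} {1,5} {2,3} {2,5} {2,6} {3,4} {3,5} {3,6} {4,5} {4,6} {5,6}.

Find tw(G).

3

A width-3 tree decomposition is:
Bags: B1 = {1, 3, 4, 5}  B2 = {3, 4, 5, 6}  B3 = {0, 1, 4, 5}  B4 = {2, 3, 5, 6}
Tree: B1–B2, B1–B3, B2–B4
Each bag holds 4 vertices, so the decomposition has width 3, which upper-bounds the treewidth. For the lower bound, the 4 vertices {0, 1, 4, 5} are pairwise adjacent, and any tree decomposition puts a clique entirely inside one bag — forcing width ≥ 3. Combining the bounds, tw(G) = 3.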